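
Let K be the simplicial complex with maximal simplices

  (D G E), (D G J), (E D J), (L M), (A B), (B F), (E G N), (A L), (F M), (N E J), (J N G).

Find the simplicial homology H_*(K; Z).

H_0 ≅ Z^2,  H_1 ≅ Z,  H_2 ≅ Z.

K has 10 vertices, 14 edges, 6 triangles.
rank ∂_0 = 0, rank ∂_1 = 8 ⇒ b_0 = 10 − 0 − 8 = 2; all invariant factors of ∂_1 are 1 so no torsion. So H_0 = Z^2.
rank ∂_1 = 8, rank ∂_2 = 5 ⇒ b_1 = 14 − 8 − 5 = 1; all invariant factors of ∂_2 are 1 so no torsion. So H_1 = Z.
rank ∂_2 = 5, rank ∂_3 = 0 ⇒ b_2 = 6 − 5 − 0 = 1. So H_2 = Z.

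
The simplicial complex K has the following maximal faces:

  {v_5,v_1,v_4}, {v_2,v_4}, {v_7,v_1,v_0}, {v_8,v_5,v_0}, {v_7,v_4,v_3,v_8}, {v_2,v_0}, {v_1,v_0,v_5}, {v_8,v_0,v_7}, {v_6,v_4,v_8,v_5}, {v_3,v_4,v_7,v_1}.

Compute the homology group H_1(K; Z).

H_1 = Z.

K has 9 vertices, 21 edges, 16 triangles, 3 3-simplices.
rank ∂_1 = 8, rank ∂_2 = 12 ⇒ b_1 = 21 − 8 − 12 = 1; all invariant factors of ∂_2 are 1 so no torsion. So H_1 ≅ Z.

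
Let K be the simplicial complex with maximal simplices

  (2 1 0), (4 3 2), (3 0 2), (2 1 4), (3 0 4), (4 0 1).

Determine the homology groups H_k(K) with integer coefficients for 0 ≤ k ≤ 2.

Take the total order 0 < 1 < 2 < 3 < 4 on the vertex set. Then K (dimension 2) consists of the simplices:

  0-simplices (5): [0], [1], [2], [3], [4]
  1-simplices (9): [0,1], [0,2], [0,3], [0,4], [1,2], [1,4], [2,3], [2,4], [3,4]
  2-simplices (6): [0,1,2], [0,1,4], [0,2,3], [0,3,4], [1,2,4], [2,3,4]

Hence C_0 ≅ Z^5, C_1 ≅ Z^9, C_2 ≅ Z^6.

The boundary map ∂_1: C_1 → C_0 is given by ∂[p,q] = [q] − [p]. For instance
  ∂[0,4] = [4] − [0].
As a 5×9 matrix over Z this has rank 4, with invariant factors (1,1,1,1).

Boundary ∂_2: C_2 → C_1 acts by ∂[p,q,r] = [q,r] − [p,r] + [p,q]. For instance
  ∂[0,2,3] = [2,3] − [0,3] + [0,2],
  ∂[1,2,4] = [2,4] − [1,4] + [1,2].
The resulting 9×6 matrix has rank 5, and its Smith normal form has invariant factors (1,1,1,1,1).

Reading off H_k = ker ∂_k / im ∂_{k+1}:

  H_0: rank C_0 − rank ∂_1 = 5 − 4 = 1, and the invariant factors of ∂_1 are all 1, so H_0 ≅ Z.
  H_1: rank ker ∂_1 − rank ∂_2 = (9 − 4) − 5 = 0, and the invariant factors of ∂_2 are all 1, so H_1 ≅ 0.
  H_2: rank ker ∂_2 − rank ∂_3 = (6 − 5) − 0 = 1, and there is no ∂_3, so H_2 ≅ Z.

H_0 ≅ Z,  H_1 = 0,  H_2 ≅ Z.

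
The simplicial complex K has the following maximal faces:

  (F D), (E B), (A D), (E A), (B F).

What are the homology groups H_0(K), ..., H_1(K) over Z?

H_0 = Z,  H_1 = Z.

Order the vertices as A < B < D < E < F. Listing each simplex with vertices in this order, K has dimension 1 with simplices:

  0-simplices (5): A, B, D, E, F
  1-simplices (5): AD, AE, BE, BF, DF

Hence C_0 ≅ Z^5, C_1 ≅ Z^5.

Boundary ∂_1: C_1 → C_0 maps an edge to its endpoints' difference, ∂[p,q] = q − p.
The resulting 5×5 matrix has rank 4, and its Smith normal form has invariant factors (1,1,1,1).

Now H_k = ker ∂_k / im ∂_{k+1}, so:

  H_0: rank C_0 − rank ∂_1 = 5 − 4 = 1, and the invariant factors of ∂_1 are all 1, so H_0 = Z.
  H_1: rank ker ∂_1 − rank ∂_2 = (5 − 4) − 0 = 1, and there is no ∂_2, so H_1 = Z.

As a check, the Euler characteristic is 5 − 5 = 0, which agrees with 1 − 1 = 0.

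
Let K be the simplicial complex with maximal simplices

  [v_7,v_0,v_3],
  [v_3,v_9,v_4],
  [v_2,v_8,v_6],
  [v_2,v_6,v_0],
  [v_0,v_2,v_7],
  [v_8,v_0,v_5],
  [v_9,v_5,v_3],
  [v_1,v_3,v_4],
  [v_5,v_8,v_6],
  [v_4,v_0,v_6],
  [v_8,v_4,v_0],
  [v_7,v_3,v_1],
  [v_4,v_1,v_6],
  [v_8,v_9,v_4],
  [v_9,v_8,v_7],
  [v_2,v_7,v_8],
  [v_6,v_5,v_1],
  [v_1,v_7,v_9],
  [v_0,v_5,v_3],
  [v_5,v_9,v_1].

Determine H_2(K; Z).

Take the total order v_0 < v_1 < v_2 < v_3 < v_4 < v_5 < v_6 < v_7 < v_8 < v_9 on the vertex set. Then K (dimension 2) consists of the simplices:

  0-simplices (10): [v_0], [v_1], [v_2], [v_3], [v_4], [v_5], [v_6], [v_7], [v_8], [v_9]
  1-simplices (30): (30 of them)
  2-simplices (20): (20 of them)

so the chain groups are C_0 ≅ Z^10, C_1 ≅ Z^30, C_2 ≅ Z^20.

The boundary map ∂_1: C_1 → C_0 maps an edge to its endpoints' difference, ∂[p,q] = q − p.
As a 10×30 matrix over Z this has rank 9, with invariant factors (1,1,1,1,1,1,1,1,1).

Boundary ∂_2: C_2 → C_1 maps a triangle to the signed sum of its edges. For instance
  ∂[v_4,v_8,v_9] = [v_8,v_9] − [v_4,v_9] + [v_4,v_8],
  ∂[v_0,v_3,v_7] = [v_3,v_7] − [v_0,v_7] + [v_0,v_3].
As a 30×20 matrix over Z this has rank 20, with invariant factors (1,1,1,1,1,1,1,1,1,1,1,1,1,1,1,1,1,1,1,2).

From H_k ≅ ker(∂_k) / im(∂_{k+1}) we obtain:

  H_2: rank ker ∂_2 − rank ∂_3 = (20 − 20) − 0 = 0, and there is no ∂_3, so H_2 = 0.

(K is a triangulation of the Klein bottle.)

H_2 = 0.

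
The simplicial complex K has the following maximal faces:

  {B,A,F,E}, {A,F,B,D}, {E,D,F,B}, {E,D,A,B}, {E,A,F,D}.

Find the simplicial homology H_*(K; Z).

H_0 = Z,  H_1 = 0,  H_2 = 0,  H_3 = Z.

K has 5 vertices, 10 edges, 10 triangles, 5 3-simplices.
rank ∂_0 = 0, rank ∂_1 = 4 ⇒ b_0 = 5 − 0 − 4 = 1; all invariant factors of ∂_1 are 1 so no torsion. So H_0 = Z.
rank ∂_1 = 4, rank ∂_2 = 6 ⇒ b_1 = 10 − 4 − 6 = 0; all invariant factors of ∂_2 are 1 so no torsion. So H_1 = 0.
rank ∂_2 = 6, rank ∂_3 = 4 ⇒ b_2 = 10 − 6 − 4 = 0; all invariant factors of ∂_3 are 1 so no torsion. So H_2 = 0.
rank ∂_3 = 4, rank ∂_4 = 0 ⇒ b_3 = 5 − 4 − 0 = 1. So H_3 = Z.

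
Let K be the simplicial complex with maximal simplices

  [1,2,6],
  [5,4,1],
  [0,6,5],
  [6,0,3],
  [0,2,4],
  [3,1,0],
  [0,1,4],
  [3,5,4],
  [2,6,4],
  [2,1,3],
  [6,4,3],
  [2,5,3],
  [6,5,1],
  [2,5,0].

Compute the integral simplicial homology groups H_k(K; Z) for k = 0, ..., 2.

Take the total order 0 < 1 < 2 < 3 < 4 < 5 < 6 on the vertex set. Then K (dimension 2) consists of the simplices:

  0-simplices (7): [0], [1], [2], [3], [4], [5], [6]
  1-simplices (21): [0,1], [0,2], [0,3], [0,4], [0,5], [0,6], [1,2], [1,3], [1,4], [1,5], [1,6], [2,3], [2,4], [2,5], [2,6], [3,4], [3,5], [3,6], [4,5], [4,6], [5,6]
  2-simplices (14): [0,1,3], [0,1,4], [0,2,4], [0,2,5], [0,3,6], [0,5,6], [1,2,3], [1,2,6], [1,4,5], [1,5,6], [2,3,5], [2,4,6], [3,4,5], [3,4,6]

Hence C_0 ≅ Z^7, C_1 ≅ Z^21, C_2 ≅ Z^14.

∂_1: C_1 → C_0 is given by ∂[p,q] = [q] − [p].
The resulting 7×21 matrix has rank 6, and its Smith normal form has invariant factors (1,1,1,1,1,1).

∂_2: C_2 → C_1 acts by ∂[p,q,r] = [q,r] − [p,r] + [p,q]. For instance
  ∂[2,4,6] = [4,6] − [2,6] + [2,4],
  ∂[1,5,6] = [5,6] − [1,6] + [1,5].
The 21×14 boundary matrix has rank 13 and Smith normal form diag(1,1,1,1,1,1,1,1,1,1,1,1,1).

From H_k ≅ ker(∂_k) / im(∂_{k+1}) we obtain:

  H_0: rank C_0 − rank ∂_1 = 7 − 6 = 1, and the invariant factors of ∂_1 are all 1, so H_0 = Z.
  H_1: rank ker ∂_1 − rank ∂_2 = (21 − 6) − 13 = 2, and the invariant factors of ∂_2 are all 1, so H_1 = Z^2.
  H_2: rank ker ∂_2 − rank ∂_3 = (14 − 13) − 0 = 1, and there is no ∂_3, so H_2 = Z.

(K is a triangulation of the torus T^2.)

H_0 = Z,  H_1 = Z^2,  H_2 = Z.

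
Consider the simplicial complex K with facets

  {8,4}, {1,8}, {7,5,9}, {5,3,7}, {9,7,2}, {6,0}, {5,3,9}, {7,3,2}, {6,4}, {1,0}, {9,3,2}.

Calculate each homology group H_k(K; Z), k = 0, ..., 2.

Fix the vertex order 0 < 1 < 2 < 3 < 4 < 5 < 6 < 7 < 8 < 9 and write every simplex with vertices in increasing order. Then dim K = 2 and the simplices of K are:

  0-simplices (10): [0], [1], [2], [3], [4], [5], [6], [7], [8], [9]
  1-simplices (14): [0,1], [0,6], [1,8], [2,3], [2,7], [2,9], [3,5], [3,7], [3,9], [4,6], [4,8], [5,7], [5,9], [7,9]
  2-simplices (6): [2,3,7], [2,3,9], [2,7,9], [3,5,7], [3,5,9], [5,7,9]

so the chain groups are C_0 ≅ Z^10, C_1 ≅ Z^14, C_2 ≅ Z^6.

∂_1: C_1 → C_0 maps an edge to its endpoints' difference, ∂[p,q] = q − p.
As a 10×14 matrix over Z this has rank 8, with invariant factors (1,1,1,1,1,1,1,1).

The boundary map ∂_2: C_2 → C_1 maps a triangle to the signed sum of its edges. For instance
  ∂[2,7,9] = [7,9] − [2,9] + [2,7],
  ∂[5,7,9] = [7,9] − [5,9] + [5,7].
The resulting 14×6 matrix has rank 5, and its Smith normal form has invariant factors (1,1,1,1,1).

Now H_k = ker ∂_k / im ∂_{k+1}, so:

  H_0: rank C_0 − rank ∂_1 = 10 − 8 = 2, and the invariant factors of ∂_1 are all 1, so H_0 = Z^2.
  H_1: rank ker ∂_1 − rank ∂_2 = (14 − 8) − 5 = 1, and the invariant factors of ∂_2 are all 1, so H_1 = Z.
  H_2: rank ker ∂_2 − rank ∂_3 = (6 − 5) − 0 = 1, and there is no ∂_3, so H_2 = Z.

As a check, the Euler characteristic is 10 − 14 + 6 = 2, which agrees with 2 − 1 + 1 = 2.

H_0 = Z^2,  H_1 = Z,  H_2 = Z.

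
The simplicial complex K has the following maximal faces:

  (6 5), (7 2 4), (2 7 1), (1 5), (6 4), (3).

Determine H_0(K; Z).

H_0 ≅ Z^2.

We work with the vertex ordering 1 < 2 < 3 < 4 < 5 < 6 < 7. The simplices of K, each written with vertices in increasing order, are:

  0-simplices (7): [1], [2], [3], [4], [5], [6], [7]
  1-simplices (8): [1,2], [1,5], [1,7], [2,4], [2,7], [4,6], [4,7], [5,6]
  2-simplices (2): [1,2,7], [2,4,7]

Hence C_0 ≅ Z^7, C_1 ≅ Z^8, C_2 ≅ Z^2.

∂_1: C_1 → C_0 sends each edge [p,q] (with p < q) to q − p. For instance
  ∂[5,6] = [6] − [5].
As a 7×8 matrix over Z this has rank 5, with invariant factors (1,1,1,1,1).

∂_2: C_2 → C_1 acts by ∂[p,q,r] = [q,r] − [p,r] + [p,q]. For instance
  ∂[1,2,7] = [2,7] − [1,7] + [1,2],
  ∂[2,4,7] = [4,7] − [2,7] + [2,4].
The resulting 8×2 matrix has rank 2, and its Smith normal form has invariant factors (1,1).

Computing H_k = (kernel of ∂_k) / (image of ∂_{k+1}):

  H_0: rank C_0 − rank ∂_1 = 7 − 5 = 2, and the invariant factors of ∂_1 are all 1, so H_0 = Z^2.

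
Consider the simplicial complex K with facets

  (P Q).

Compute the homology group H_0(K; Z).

H_0 ≅ Z.

Fix the vertex order P < Q and write every simplex with vertices in increasing order. Then dim K = 1 and the simplices of K are:

  0-simplices (2): P, Q
  1-simplices (1): PQ

Hence C_0 ≅ Z^2, C_1 ≅ Z^1.

∂_1: C_1 → C_0 maps an edge to its endpoints' difference, ∂[p,q] = q − p. For instance
  ∂PQ = Q − P.
The resulting 2×1 matrix has rank 1, and its Smith normal form has invariant factors (1).

Now H_k = ker ∂_k / im ∂_{k+1}, so:

  H_0: rank C_0 − rank ∂_1 = 2 − 1 = 1, and the invariant factors of ∂_1 are all 1, so H_0 ≅ Z.

(K is a triangulation of the 1-simplex.)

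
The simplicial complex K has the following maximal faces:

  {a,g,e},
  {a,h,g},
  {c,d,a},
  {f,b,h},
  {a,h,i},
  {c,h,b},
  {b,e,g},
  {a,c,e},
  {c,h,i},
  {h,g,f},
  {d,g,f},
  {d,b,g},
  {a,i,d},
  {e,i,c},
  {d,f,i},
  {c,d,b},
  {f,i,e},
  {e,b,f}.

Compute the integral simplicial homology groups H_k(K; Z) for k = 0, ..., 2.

H_0 ≅ Z,  H_1 ≅ Z ⊕ Z/2,  H_2 = 0.

We work with the vertex ordering a < b < c < d < e < f < g < h < i. The simplices of K, each written with vertices in increasing order, are:

  0-simplices (9): a, b, c, d, e, f, g, h, i
  1-simplices (27): ac, ad, ae, ag, ah, ai, bc, bd, be, bf, bg, bh, cd, ce, ch, ci, df, dg, di, ef, eg, ei, fg, fh, fi, gh, hi
  2-simplices (18): acd, ace, adi, aeg, agh, ahi, bcd, bch, bdg, bef, beg, bfh, cei, chi, dfg, dfi, efi, fgh

giving chain groups C_0 ≅ Z^9, C_1 ≅ Z^27, C_2 ≅ Z^18.

The boundary map ∂_1: C_1 → C_0 maps an edge to its endpoints' difference, ∂[p,q] = q − p.
This gives a 9×27 integer matrix of rank 8; reducing to Smith normal form yields diagonal entries (1,1,1,1,1,1,1,1).

∂_2: C_2 → C_1 sends each 2-simplex [p,q,r] to [q,r] − [p,r] + [p,q]. For instance
  ∂chi = hi − ci + ch,
  ∂efi = fi − ei + ef.
This gives a 27×18 integer matrix of rank 18; reducing to Smith normal form yields diagonal entries (1,1,1,1,1,1,1,1,1,1,1,1,1,1,1,1,1,2).

Now H_k = ker ∂_k / im ∂_{k+1}, so:

  H_0: rank C_0 − rank ∂_1 = 9 − 8 = 1, and the invariant factors of ∂_1 are all 1, so H_0 ≅ Z.
  H_1: rank ker ∂_1 − rank ∂_2 = (27 − 8) − 18 = 1, and ∂_2 has invariant factor 2 > 1, so H_1 ≅ Z ⊕ Z/2.
  H_2: rank ker ∂_2 − rank ∂_3 = (18 − 18) − 0 = 0, and there is no ∂_3, so H_2 ≅ 0.

As a check, the Euler characteristic is 9 − 27 + 18 = 0, which agrees with 1 − 1 + 0 = 0.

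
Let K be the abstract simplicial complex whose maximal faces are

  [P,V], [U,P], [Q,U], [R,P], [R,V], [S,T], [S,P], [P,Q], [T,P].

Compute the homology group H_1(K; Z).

H_1 ≅ Z^3.

K has 7 vertices, 9 edges.
rank ∂_1 = 6, rank ∂_2 = 0 ⇒ b_1 = 9 − 6 − 0 = 3. So H_1 ≅ Z^3.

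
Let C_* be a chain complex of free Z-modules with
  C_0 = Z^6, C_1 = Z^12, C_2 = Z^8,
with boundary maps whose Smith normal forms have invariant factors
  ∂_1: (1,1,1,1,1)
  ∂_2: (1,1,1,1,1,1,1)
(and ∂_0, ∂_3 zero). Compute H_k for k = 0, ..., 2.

H_0: b_0 = 6 − 0 − 5 = 1; torsion from ∂_1 factors > 1: none. So H_0 = Z.
H_1: b_1 = 12 − 5 − 7 = 0; torsion from ∂_2 factors > 1: none. So H_1 = 0.
H_2: b_2 = 8 − 7 − 0 = 1; torsion from ∂_3 factors > 1: none. So H_2 = Z.

H_0 = Z,  H_1 = 0,  H_2 = Z.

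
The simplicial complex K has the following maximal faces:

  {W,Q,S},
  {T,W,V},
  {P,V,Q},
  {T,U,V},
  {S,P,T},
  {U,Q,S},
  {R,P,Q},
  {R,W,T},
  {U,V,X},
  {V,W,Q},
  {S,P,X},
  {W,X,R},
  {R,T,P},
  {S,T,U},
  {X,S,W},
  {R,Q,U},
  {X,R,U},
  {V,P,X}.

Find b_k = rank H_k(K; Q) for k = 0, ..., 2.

b_0 = 1, b_1 = 2, b_2 = 1.

Order the vertices as P < Q < R < S < T < U < V < W < X. Listing each simplex with vertices in this order, K has dimension 2 with simplices:

  0-simplices (9): P, Q, R, S, T, U, V, W, X
  1-simplices (27): PQ, PR, PS, PT, PV, PX, QR, QS, QU, QV, QW, RT, RU, RW, RX, ST, SU, SW, SX, TU, TV, TW, UV, UX, VW, VX, WX
  2-simplices (18): PQR, PQV, PRT, PST, PSX, PVX, QRU, QSU, QSW, QVW, RTW, RUX, RWX, STU, SWX, TUV, TVW, UVX

so the chain groups are C_0 ≅ Z^9, C_1 ≅ Z^27, C_2 ≅ Z^18.

The boundary map ∂_1: C_1 → C_0 maps an edge to its endpoints' difference, ∂[p,q] = q − p.
The 9×27 boundary matrix has rank 8 and Smith normal form diag(1,1,1,1,1,1,1,1).

∂_2: C_2 → C_1 sends each 2-simplex [p,q,r] to [q,r] − [p,r] + [p,q]. For instance
  ∂PQR = QR − PR + PQ,
  ∂RWX = WX − RX + RW.
The 27×18 boundary matrix has rank 17 and Smith normal form diag(1,1,1,1,1,1,1,1,1,1,1,1,1,1,1,1,1).

Now H_k = ker ∂_k / im ∂_{k+1}, so:

  H_0: rank C_0 − rank ∂_1 = 9 − 8 = 1, and the invariant factors of ∂_1 are all 1, so H_0 = Z.
  H_1: rank ker ∂_1 − rank ∂_2 = (27 − 8) − 17 = 2, and the invariant factors of ∂_2 are all 1, so H_1 = Z^2.
  H_2: rank ker ∂_2 − rank ∂_3 = (18 − 17) − 0 = 1, and there is no ∂_3, so H_2 = Z.

Hence the Betti numbers are b_0 = 1, b_1 = 2, b_2 = 1.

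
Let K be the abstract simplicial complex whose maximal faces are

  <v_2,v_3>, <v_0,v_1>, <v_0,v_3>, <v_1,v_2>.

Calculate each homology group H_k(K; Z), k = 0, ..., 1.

H_0 ≅ Z,  H_1 ≅ Z.

We work with the vertex ordering v_0 < v_1 < v_2 < v_3. The simplices of K, each written with vertices in increasing order, are:

  0-simplices (4): [v_0], [v_1], [v_2], [v_3]
  1-simplices (4): [v_0,v_1], [v_0,v_3], [v_1,v_2], [v_2,v_3]

giving chain groups C_0 ≅ Z^4, C_1 ≅ Z^4.

Boundary ∂_1: C_1 → C_0 is given by ∂[p,q] = [q] − [p].
As a 4×4 matrix over Z this has rank 3, with invariant factors (1,1,1).

From H_k ≅ ker(∂_k) / im(∂_{k+1}) we obtain:

  H_0: rank C_0 − rank ∂_1 = 4 − 3 = 1, and the invariant factors of ∂_1 are all 1, so H_0 = Z.
  H_1: rank ker ∂_1 − rank ∂_2 = (4 − 3) − 0 = 1, and there is no ∂_2, so H_1 = Z.

As a check, the Euler characteristic is 4 − 4 = 0, which agrees with 1 − 1 = 0.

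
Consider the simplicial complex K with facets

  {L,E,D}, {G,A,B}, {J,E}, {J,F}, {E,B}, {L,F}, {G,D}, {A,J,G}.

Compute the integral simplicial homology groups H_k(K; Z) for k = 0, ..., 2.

H_0 ≅ Z,  H_1 ≅ Z^3,  H_2 = 0.

We work with the vertex ordering A < B < D < E < F < G < J < L. The simplices of K, each written with vertices in increasing order, are:

  0-simplices (8): A, B, D, E, F, G, J, L
  1-simplices (13): AB, AG, AJ, BE, BG, DE, DG, DL, EJ, EL, FJ, FL, GJ
  2-simplices (3): ABG, AGJ, DEL

Hence C_0 ≅ Z^8, C_1 ≅ Z^13, C_2 ≅ Z^3.

The boundary map ∂_1: C_1 → C_0 sends each edge [p,q] (with p < q) to q − p.
The 8×13 boundary matrix has rank 7 and Smith normal form diag(1,1,1,1,1,1,1).

∂_2: C_2 → C_1 maps a triangle to the signed sum of its edges. For instance
  ∂ABG = BG − AG + AB,
  ∂DEL = EL − DL + DE.
The resulting 13×3 matrix has rank 3, and its Smith normal form has invariant factors (1,1,1).

Reading off H_k = ker ∂_k / im ∂_{k+1}:

  H_0: rank C_0 − rank ∂_1 = 8 − 7 = 1, and the invariant factors of ∂_1 are all 1, so H_0 = Z.
  H_1: rank ker ∂_1 − rank ∂_2 = (13 − 7) − 3 = 3, and the invariant factors of ∂_2 are all 1, so H_1 = Z^3.
  H_2: rank ker ∂_2 − rank ∂_3 = (3 − 3) − 0 = 0, and there is no ∂_3, so H_2 = 0.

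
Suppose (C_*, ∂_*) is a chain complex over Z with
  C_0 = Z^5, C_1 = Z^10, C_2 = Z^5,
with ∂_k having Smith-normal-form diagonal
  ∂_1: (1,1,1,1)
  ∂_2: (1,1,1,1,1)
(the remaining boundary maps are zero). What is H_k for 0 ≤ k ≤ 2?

H_0: b_0 = 5 − 0 − 4 = 1; torsion from ∂_1 factors > 1: none. So H_0 = Z.
H_1: b_1 = 10 − 4 − 5 = 1; torsion from ∂_2 factors > 1: none. So H_1 = Z.
H_2: b_2 = 5 − 5 − 0 = 0; torsion from ∂_3 factors > 1: none. So H_2 = 0.

H_0 = Z,  H_1 = Z,  H_2 = 0.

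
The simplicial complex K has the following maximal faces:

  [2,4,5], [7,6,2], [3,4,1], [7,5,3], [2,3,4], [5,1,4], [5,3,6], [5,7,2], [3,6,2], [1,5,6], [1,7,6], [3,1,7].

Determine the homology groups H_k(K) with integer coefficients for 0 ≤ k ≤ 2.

H_0 ≅ Z,  H_1 ≅ Z/2,  H_2 = 0.

Order the vertices as 1 < 2 < 3 < 4 < 5 < 6 < 7. Listing each simplex with vertices in this order, K has dimension 2 with simplices:

  0-simplices (7): [1], [2], [3], [4], [5], [6], [7]
  1-simplices (18): [1,3], [1,4], [1,5], [1,6], [1,7], [2,3], [2,4], [2,5], [2,6], [2,7], [3,4], [3,5], [3,6], [3,7], [4,5], [5,6], [5,7], [6,7]
  2-simplices (12): [1,3,4], [1,3,7], [1,4,5], [1,5,6], [1,6,7], [2,3,4], [2,3,6], [2,4,5], [2,5,7], [2,6,7], [3,5,6], [3,5,7]

giving chain groups C_0 ≅ Z^7, C_1 ≅ Z^18, C_2 ≅ Z^12.

The boundary map ∂_1: C_1 → C_0 maps an edge to its endpoints' difference, ∂[p,q] = q − p. For instance
  ∂[3,5] = [5] − [3].
As a 7×18 matrix over Z this has rank 6, with invariant factors (1,1,1,1,1,1).

The boundary map ∂_2: C_2 → C_1 acts by ∂[p,q,r] = [q,r] − [p,r] + [p,q]. For instance
  ∂[1,6,7] = [6,7] − [1,7] + [1,6],
  ∂[2,4,5] = [4,5] − [2,5] + [2,4].
As a 18×12 matrix over Z this has rank 12, with invariant factors (1,1,1,1,1,1,1,1,1,1,1,2).

From H_k ≅ ker(∂_k) / im(∂_{k+1}) we obtain:

  H_0: rank C_0 − rank ∂_1 = 7 − 6 = 1, and the invariant factors of ∂_1 are all 1, so H_0 = Z.
  H_1: rank ker ∂_1 − rank ∂_2 = (18 − 6) − 12 = 0, and ∂_2 has invariant factor 2 > 1, so H_1 = Z/2.
  H_2: rank ker ∂_2 − rank ∂_3 = (12 − 12) − 0 = 0, and there is no ∂_3, so H_2 = 0.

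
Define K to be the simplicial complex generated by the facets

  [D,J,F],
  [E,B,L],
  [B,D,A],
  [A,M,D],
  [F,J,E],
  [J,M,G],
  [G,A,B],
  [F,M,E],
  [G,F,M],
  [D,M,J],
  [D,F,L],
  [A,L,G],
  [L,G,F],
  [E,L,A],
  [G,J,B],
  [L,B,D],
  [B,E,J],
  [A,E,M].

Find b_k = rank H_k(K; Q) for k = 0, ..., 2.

We work with the vertex ordering A < B < D < E < F < G < J < L < M. The simplices of K, each written with vertices in increasing order, are:

  0-simplices (9): A, B, D, E, F, G, J, L, M
  1-simplices (27): AB, AD, AE, AG, AL, AM, BD, BE, BG, BJ, BL, DF, DJ, DL, DM, EF, EJ, EL, EM, FG, FJ, FL, FM, GJ, GL, GM, JM
  2-simplices (18): ABD, ABG, ADM, AEL, AEM, AGL, BDL, BEJ, BEL, BGJ, DFJ, DFL, DJM, EFJ, EFM, FGL, FGM, GJM

giving chain groups C_0 ≅ Z^9, C_1 ≅ Z^27, C_2 ≅ Z^18.

The boundary map ∂_1: C_1 → C_0 maps an edge to its endpoints' difference, ∂[p,q] = q − p. For instance
  ∂AM = M − A.
As a 9×27 matrix over Z this has rank 8, with invariant factors (1,1,1,1,1,1,1,1).

∂_2: C_2 → C_1 acts by ∂[p,q,r] = [q,r] − [p,r] + [p,q]. For instance
  ∂BDL = DL − BL + BD,
  ∂DJM = JM − DM + DJ.
The 27×18 boundary matrix has rank 18 and Smith normal form diag(1,1,1,1,1,1,1,1,1,1,1,1,1,1,1,1,1,2).

From H_k ≅ ker(∂_k) / im(∂_{k+1}) we obtain:

  H_0: rank C_0 − rank ∂_1 = 9 − 8 = 1, and the invariant factors of ∂_1 are all 1, so H_0 = Z.
  H_1: rank ker ∂_1 − rank ∂_2 = (27 − 8) − 18 = 1, and ∂_2 has invariant factor 2 > 1, so H_1 = Z ⊕ Z_2.
  H_2: rank ker ∂_2 − rank ∂_3 = (18 − 18) − 0 = 0, and there is no ∂_3, so H_2 = 0.

As a check, the Euler characteristic is 9 − 27 + 18 = 0, which agrees with 1 − 1 + 0 = 0.

Hence the Betti numbers are b_0 = 1, b_1 = 1, b_2 = 0.

b_0 = 1, b_1 = 1, b_2 = 0.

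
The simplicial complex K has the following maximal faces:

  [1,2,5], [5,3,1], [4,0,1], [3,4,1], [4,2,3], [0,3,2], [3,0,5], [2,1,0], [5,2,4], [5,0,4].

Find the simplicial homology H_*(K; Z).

We work with the vertex ordering 0 < 1 < 2 < 3 < 4 < 5. The simplices of K, each written with vertices in increasing order, are:

  0-simplices (6): [0], [1], [2], [3], [4], [5]
  1-simplices (15): [0,1], [0,2], [0,3], [0,4], [0,5], [1,2], [1,3], [1,4], [1,5], [2,3], [2,4], [2,5], [3,4], [3,5], [4,5]
  2-simplices (10): [0,1,2], [0,1,4], [0,2,3], [0,3,5], [0,4,5], [1,2,5], [1,3,4], [1,3,5], [2,3,4], [2,4,5]

so the chain groups are C_0 ≅ Z^6, C_1 ≅ Z^15, C_2 ≅ Z^10.

Boundary ∂_1: C_1 → C_0 sends each edge [p,q] (with p < q) to q − p. For instance
  ∂[0,4] = [4] − [0].
This gives a 6×15 integer matrix of rank 5; reducing to Smith normal form yields diagonal entries (1,1,1,1,1).

∂_2: C_2 → C_1 maps a triangle to the signed sum of its edges. For instance
  ∂[0,1,4] = [1,4] − [0,4] + [0,1],
  ∂[1,2,5] = [2,5] − [1,5] + [1,2].
As a 15×10 matrix over Z this has rank 10, with invariant factors (1,1,1,1,1,1,1,1,1,2).

Now H_k = ker ∂_k / im ∂_{k+1}, so:

  H_0: rank C_0 − rank ∂_1 = 6 − 5 = 1, and the invariant factors of ∂_1 are all 1, so H_0 = Z.
  H_1: rank ker ∂_1 − rank ∂_2 = (15 − 5) − 10 = 0, and ∂_2 has invariant factor 2 > 1, so H_1 = Z/2Z.
  H_2: rank ker ∂_2 − rank ∂_3 = (10 − 10) − 0 = 0, and there is no ∂_3, so H_2 = 0.

H_0 ≅ Z,  H_1 ≅ Z/2Z,  H_2 = 0.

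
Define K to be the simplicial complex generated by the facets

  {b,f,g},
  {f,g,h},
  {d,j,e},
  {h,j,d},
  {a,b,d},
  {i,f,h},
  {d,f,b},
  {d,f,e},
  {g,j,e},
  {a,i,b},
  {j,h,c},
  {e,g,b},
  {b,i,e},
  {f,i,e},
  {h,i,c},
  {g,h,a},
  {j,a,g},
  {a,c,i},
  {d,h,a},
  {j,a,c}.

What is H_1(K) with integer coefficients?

H_1 = Z ⊕ Z_2.

We work with the vertex ordering a < b < c < d < e < f < g < h < i < j. The simplices of K, each written with vertices in increasing order, are:

  0-simplices (10): a, b, c, d, e, f, g, h, i, j
  1-simplices (30): ab, ac, ad, ag, ah, ai, aj, bd, be, bf, bg, bi, ch, ci, cj, de, df, dh, dj, ef, eg, ei, ej, fg, fh, fi, gh, gj, hi, hj
  2-simplices (20): abd, abi, aci, acj, adh, agh, agj, bdf, beg, bei, bfg, chi, chj, def, dej, dhj, efi, egj, fgh, fhi

so the chain groups are C_0 ≅ Z^10, C_1 ≅ Z^30, C_2 ≅ Z^20.

∂_1: C_1 → C_0 sends each edge [p,q] (with p < q) to q − p. For instance
  ∂dh = h − d.
This gives a 10×30 integer matrix of rank 9; reducing to Smith normal form yields diagonal entries (1,1,1,1,1,1,1,1,1).

Boundary ∂_2: C_2 → C_1 maps a triangle to the signed sum of its edges. For instance
  ∂dhj = hj − dj + dh,
  ∂agh = gh − ah + ag.
This gives a 30×20 integer matrix of rank 20; reducing to Smith normal form yields diagonal entries (1,1,1,1,1,1,1,1,1,1,1,1,1,1,1,1,1,1,1,2).

From H_k ≅ ker(∂_k) / im(∂_{k+1}) we obtain:

  H_1: rank ker ∂_1 − rank ∂_2 = (30 − 9) − 20 = 1, and ∂_2 has invariant factor 2 > 1, so H_1 = Z ⊕ Z_2.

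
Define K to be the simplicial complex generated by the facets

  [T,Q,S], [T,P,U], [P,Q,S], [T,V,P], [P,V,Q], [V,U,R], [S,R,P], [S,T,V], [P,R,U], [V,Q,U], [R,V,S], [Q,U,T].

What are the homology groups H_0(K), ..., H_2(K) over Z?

We work with the vertex ordering P < Q < R < S < T < U < V. The simplices of K, each written with vertices in increasing order, are:

  0-simplices (7): P, Q, R, S, T, U, V
  1-simplices (18): PQ, PR, PS, PT, PU, PV, QS, QT, QU, QV, RS, RU, RV, ST, SV, TU, TV, UV
  2-simplices (12): PQS, PQV, PRS, PRU, PTU, PTV, QST, QTU, QUV, RSV, RUV, STV

so the chain groups are C_0 ≅ Z^7, C_1 ≅ Z^18, C_2 ≅ Z^12.

Boundary ∂_1: C_1 → C_0 sends each edge [p,q] (with p < q) to q − p. For instance
  ∂PQ = Q − P.
As a 7×18 matrix over Z this has rank 6, with invariant factors (1,1,1,1,1,1).

Boundary ∂_2: C_2 → C_1 acts by ∂[p,q,r] = [q,r] − [p,r] + [p,q]. For instance
  ∂PTV = TV − PV + PT,
  ∂STV = TV − SV + ST.
This gives a 18×12 integer matrix of rank 12; reducing to Smith normal form yields diagonal entries (1,1,1,1,1,1,1,1,1,1,1,2).

Now H_k = ker ∂_k / im ∂_{k+1}, so:

  H_0: rank C_0 − rank ∂_1 = 7 − 6 = 1, and the invariant factors of ∂_1 are all 1, so H_0 = Z.
  H_1: rank ker ∂_1 − rank ∂_2 = (18 − 6) − 12 = 0, and ∂_2 has invariant factor 2 > 1, so H_1 = Z/2Z.
  H_2: rank ker ∂_2 − rank ∂_3 = (12 − 12) − 0 = 0, and there is no ∂_3, so H_2 = 0.

As a check, the Euler characteristic is 7 − 18 + 12 = 1, which agrees with 1 − 0 + 0 = 1.

H_0 = Z,  H_1 = Z/2Z,  H_2 = 0.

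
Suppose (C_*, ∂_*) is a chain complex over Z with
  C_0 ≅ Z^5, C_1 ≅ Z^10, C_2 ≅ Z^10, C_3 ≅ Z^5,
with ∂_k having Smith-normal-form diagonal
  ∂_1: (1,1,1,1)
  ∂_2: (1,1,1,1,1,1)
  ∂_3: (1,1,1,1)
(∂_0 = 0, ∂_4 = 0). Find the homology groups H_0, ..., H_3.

H_0 ≅ Z,  H_1 = 0,  H_2 = 0,  H_3 ≅ Z.

H_0: b_0 = 5 − 0 − 4 = 1; torsion from ∂_1 factors > 1: none. So H_0 ≅ Z.
H_1: b_1 = 10 − 4 − 6 = 0; torsion from ∂_2 factors > 1: none. So H_1 ≅ 0.
H_2: b_2 = 10 − 6 − 4 = 0; torsion from ∂_3 factors > 1: none. So H_2 ≅ 0.
H_3: b_3 = 5 − 4 − 0 = 1; torsion from ∂_4 factors > 1: none. So H_3 ≅ Z.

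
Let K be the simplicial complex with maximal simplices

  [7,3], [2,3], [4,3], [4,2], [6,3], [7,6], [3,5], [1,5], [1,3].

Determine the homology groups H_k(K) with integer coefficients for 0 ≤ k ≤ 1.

H_0 = Z,  H_1 = Z^3.

K has 7 vertices, 9 edges.
rank ∂_0 = 0, rank ∂_1 = 6 ⇒ b_0 = 7 − 0 − 6 = 1; all invariant factors of ∂_1 are 1 so no torsion. So H_0 ≅ Z.
rank ∂_1 = 6, rank ∂_2 = 0 ⇒ b_1 = 9 − 6 − 0 = 3. So H_1 ≅ Z^3.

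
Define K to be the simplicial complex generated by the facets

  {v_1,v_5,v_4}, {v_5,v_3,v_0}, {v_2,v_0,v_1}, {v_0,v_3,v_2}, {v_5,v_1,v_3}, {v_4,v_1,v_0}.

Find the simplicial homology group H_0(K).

Take the total order v_0 < v_1 < v_2 < v_3 < v_4 < v_5 on the vertex set. Then K (dimension 2) consists of the simplices:

  0-simplices (6): [v_0], [v_1], [v_2], [v_3], [v_4], [v_5]
  1-simplices (12): [v_0,v_1], [v_0,v_2], [v_0,v_3], [v_0,v_4], [v_0,v_5], [v_1,v_2], [v_1,v_3], [v_1,v_4], [v_1,v_5], [v_2,v_3], [v_3,v_5], [v_4,v_5]
  2-simplices (6): [v_0,v_1,v_2], [v_0,v_1,v_4], [v_0,v_2,v_3], [v_0,v_3,v_5], [v_1,v_3,v_5], [v_1,v_4,v_5]

Hence C_0 ≅ Z^6, C_1 ≅ Z^12, C_2 ≅ Z^6.

The boundary map ∂_1: C_1 → C_0 sends each edge [p,q] (with p < q) to q − p. For instance
  ∂[v_1,v_5] = [v_5] − [v_1].
This gives a 6×12 integer matrix of rank 5; reducing to Smith normal form yields diagonal entries (1,1,1,1,1).

The boundary map ∂_2: C_2 → C_1 maps a triangle to the signed sum of its edges. For instance
  ∂[v_0,v_1,v_2] = [v_1,v_2] − [v_0,v_2] + [v_0,v_1],
  ∂[v_1,v_3,v_5] = [v_3,v_5] − [v_1,v_5] + [v_1,v_3].
This gives a 12×6 integer matrix of rank 6; reducing to Smith normal form yields diagonal entries (1,1,1,1,1,1).

From H_k ≅ ker(∂_k) / im(∂_{k+1}) we obtain:

  H_0: rank C_0 − rank ∂_1 = 6 − 5 = 1, and the invariant factors of ∂_1 are all 1, so H_0 ≅ Z.

H_0 ≅ Z.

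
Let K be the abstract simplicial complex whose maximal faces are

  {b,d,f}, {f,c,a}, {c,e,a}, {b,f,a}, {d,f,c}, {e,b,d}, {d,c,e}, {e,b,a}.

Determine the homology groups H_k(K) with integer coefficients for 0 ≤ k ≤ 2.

H_0 ≅ Z,  H_1 = 0,  H_2 ≅ Z.

K has 6 vertices, 12 edges, 8 triangles.
rank ∂_0 = 0, rank ∂_1 = 5 ⇒ b_0 = 6 − 0 − 5 = 1; all invariant factors of ∂_1 are 1 so no torsion. So H_0 ≅ Z.
rank ∂_1 = 5, rank ∂_2 = 7 ⇒ b_1 = 12 − 5 − 7 = 0; all invariant factors of ∂_2 are 1 so no torsion. So H_1 ≅ 0.
rank ∂_2 = 7, rank ∂_3 = 0 ⇒ b_2 = 8 − 7 − 0 = 1. So H_2 ≅ Z.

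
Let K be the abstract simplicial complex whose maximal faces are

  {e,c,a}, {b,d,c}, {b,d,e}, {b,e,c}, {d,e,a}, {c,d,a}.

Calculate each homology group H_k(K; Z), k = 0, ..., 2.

Take the total order a < b < c < d < e on the vertex set. Then K (dimension 2) consists of the simplices:

  0-simplices (5): a, b, c, d, e
  1-simplices (9): ac, ad, ae, bc, bd, be, cd, ce, de
  2-simplices (6): acd, ace, ade, bcd, bce, bde

Hence C_0 ≅ Z^5, C_1 ≅ Z^9, C_2 ≅ Z^6.

Boundary ∂_1: C_1 → C_0 is given by ∂[p,q] = [q] − [p]. For instance
  ∂cd = d − c.
The resulting 5×9 matrix has rank 4, and its Smith normal form has invariant factors (1,1,1,1).

Boundary ∂_2: C_2 → C_1 maps a triangle to the signed sum of its edges. For instance
  ∂bcd = cd − bd + bc,
  ∂bce = ce − be + bc.
As a 9×6 matrix over Z this has rank 5, with invariant factors (1,1,1,1,1).

Reading off H_k = ker ∂_k / im ∂_{k+1}:

  H_0: rank C_0 − rank ∂_1 = 5 − 4 = 1, and the invariant factors of ∂_1 are all 1, so H_0 ≅ Z.
  H_1: rank ker ∂_1 − rank ∂_2 = (9 − 4) − 5 = 0, and the invariant factors of ∂_2 are all 1, so H_1 ≅ 0.
  H_2: rank ker ∂_2 − rank ∂_3 = (6 − 5) − 0 = 1, and there is no ∂_3, so H_2 ≅ Z.

As a check, the Euler characteristic is 5 − 9 + 6 = 2, which agrees with 1 − 0 + 1 = 2.
(K is a triangulation of the 2-sphere S^2.)

H_0 ≅ Z,  H_1 = 0,  H_2 ≅ Z.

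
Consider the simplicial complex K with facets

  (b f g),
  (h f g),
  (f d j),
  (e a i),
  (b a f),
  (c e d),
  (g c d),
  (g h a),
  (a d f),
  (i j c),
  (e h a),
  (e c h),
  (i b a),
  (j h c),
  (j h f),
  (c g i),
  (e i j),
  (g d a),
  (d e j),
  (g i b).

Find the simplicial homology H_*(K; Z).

H_0 = Z,  H_1 = Z ⊕ Z/2Z,  H_2 = 0.

Take the total order a < b < c < d < e < f < g < h < i < j on the vertex set. Then K (dimension 2) consists of the simplices:

  0-simplices (10): a, b, c, d, e, f, g, h, i, j
  1-simplices (30): ab, ad, ae, af, ag, ah, ai, bf, bg, bi, cd, ce, cg, ch, ci, cj, de, df, dg, dj, eh, ei, ej, fg, fh, fj, gh, gi, hj, ij
  2-simplices (20): abf, abi, adf, adg, aeh, aei, agh, bfg, bgi, cde, cdg, ceh, cgi, chj, cij, dej, dfj, eij, fgh, fhj

Hence C_0 ≅ Z^10, C_1 ≅ Z^30, C_2 ≅ Z^20.

The boundary map ∂_1: C_1 → C_0 sends each edge [p,q] (with p < q) to q − p. For instance
  ∂fg = g − f.
As a 10×30 matrix over Z this has rank 9, with invariant factors (1,1,1,1,1,1,1,1,1).

Boundary ∂_2: C_2 → C_1 sends each 2-simplex [p,q,r] to [q,r] − [p,r] + [p,q]. For instance
  ∂agh = gh − ah + ag,
  ∂cgi = gi − ci + cg.
This gives a 30×20 integer matrix of rank 20; reducing to Smith normal form yields diagonal entries (1,1,1,1,1,1,1,1,1,1,1,1,1,1,1,1,1,1,1,2).

Computing H_k = (kernel of ∂_k) / (image of ∂_{k+1}):

  H_0: rank C_0 − rank ∂_1 = 10 − 9 = 1, and the invariant factors of ∂_1 are all 1, so H_0 ≅ Z.
  H_1: rank ker ∂_1 − rank ∂_2 = (30 − 9) − 20 = 1, and ∂_2 has invariant factor 2 > 1, so H_1 ≅ Z ⊕ Z/2Z.
  H_2: rank ker ∂_2 − rank ∂_3 = (20 − 20) − 0 = 0, and there is no ∂_3, so H_2 ≅ 0.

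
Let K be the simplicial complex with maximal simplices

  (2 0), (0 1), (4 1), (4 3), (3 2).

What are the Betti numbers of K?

b_0 = 1, b_1 = 1.

We work with the vertex ordering 0 < 1 < 2 < 3 < 4. The simplices of K, each written with vertices in increasing order, are:

  0-simplices (5): [0], [1], [2], [3], [4]
  1-simplices (5): [0,1], [0,2], [1,4], [2,3], [3,4]

Hence C_0 ≅ Z^5, C_1 ≅ Z^5.

The boundary map ∂_1: C_1 → C_0 maps an edge to its endpoints' difference, ∂[p,q] = q − p.
The 5×5 boundary matrix has rank 4 and Smith normal form diag(1,1,1,1).

Now H_k = ker ∂_k / im ∂_{k+1}, so:

  H_0: rank C_0 − rank ∂_1 = 5 − 4 = 1, and the invariant factors of ∂_1 are all 1, so H_0 = Z.
  H_1: rank ker ∂_1 − rank ∂_2 = (5 − 4) − 0 = 1, and there is no ∂_2, so H_1 = Z.

As a check, the Euler characteristic is 5 − 5 = 0, which agrees with 1 − 1 = 0.

Hence the Betti numbers are b_0 = 1, b_1 = 1.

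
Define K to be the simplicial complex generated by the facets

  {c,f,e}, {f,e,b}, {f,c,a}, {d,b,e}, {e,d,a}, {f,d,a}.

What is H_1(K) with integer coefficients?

H_1 ≅ Z.

Fix the vertex order a < b < c < d < e < f and write every simplex with vertices in increasing order. Then dim K = 2 and the simplices of K are:

  0-simplices (6): a, b, c, d, e, f
  1-simplices (12): ac, ad, ae, af, bd, be, bf, ce, cf, de, df, ef
  2-simplices (6): acf, ade, adf, bde, bef, cef

giving chain groups C_0 ≅ Z^6, C_1 ≅ Z^12, C_2 ≅ Z^6.

∂_1: C_1 → C_0 is given by ∂[p,q] = [q] − [p].
As a 6×12 matrix over Z this has rank 5, with invariant factors (1,1,1,1,1).

∂_2: C_2 → C_1 maps a triangle to the signed sum of its edges. For instance
  ∂adf = df − af + ad,
  ∂bef = ef − bf + be.
The resulting 12×6 matrix has rank 6, and its Smith normal form has invariant factors (1,1,1,1,1,1).

From H_k ≅ ker(∂_k) / im(∂_{k+1}) we obtain:

  H_1: rank ker ∂_1 − rank ∂_2 = (12 − 5) − 6 = 1, and the invariant factors of ∂_2 are all 1, so H_1 = Z.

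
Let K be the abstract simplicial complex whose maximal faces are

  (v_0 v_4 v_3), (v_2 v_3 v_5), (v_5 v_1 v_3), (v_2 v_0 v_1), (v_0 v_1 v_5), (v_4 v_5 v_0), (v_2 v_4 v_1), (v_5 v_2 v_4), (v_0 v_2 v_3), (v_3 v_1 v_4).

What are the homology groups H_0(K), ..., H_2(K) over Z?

H_0 ≅ Z,  H_1 ≅ Z_2,  H_2 = 0.

Take the total order v_0 < v_1 < v_2 < v_3 < v_4 < v_5 on the vertex set. Then K (dimension 2) consists of the simplices:

  0-simplices (6): [v_0], [v_1], [v_2], [v_3], [v_4], [v_5]
  1-simplices (15): (15 of them)
  2-simplices (10): [v_0,v_1,v_2], [v_0,v_1,v_5], [v_0,v_2,v_3], [v_0,v_3,v_4], [v_0,v_4,v_5], [v_1,v_2,v_4], [v_1,v_3,v_4], [v_1,v_3,v_5], [v_2,v_3,v_5], [v_2,v_4,v_5]

Hence C_0 ≅ Z^6, C_1 ≅ Z^15, C_2 ≅ Z^10.

∂_1: C_1 → C_0 is given by ∂[p,q] = [q] − [p].
The resulting 6×15 matrix has rank 5, and its Smith normal form has invariant factors (1,1,1,1,1).

∂_2: C_2 → C_1 sends each 2-simplex [p,q,r] to [q,r] − [p,r] + [p,q]. For instance
  ∂[v_1,v_2,v_4] = [v_2,v_4] − [v_1,v_4] + [v_1,v_2],
  ∂[v_1,v_3,v_4] = [v_3,v_4] − [v_1,v_4] + [v_1,v_3].
As a 15×10 matrix over Z this has rank 10, with invariant factors (1,1,1,1,1,1,1,1,1,2).

From H_k ≅ ker(∂_k) / im(∂_{k+1}) we obtain:

  H_0: rank C_0 − rank ∂_1 = 6 − 5 = 1, and the invariant factors of ∂_1 are all 1, so H_0 = Z.
  H_1: rank ker ∂_1 − rank ∂_2 = (15 − 5) − 10 = 0, and ∂_2 has invariant factor 2 > 1, so H_1 = Z_2.
  H_2: rank ker ∂_2 − rank ∂_3 = (10 − 10) − 0 = 0, and there is no ∂_3, so H_2 = 0.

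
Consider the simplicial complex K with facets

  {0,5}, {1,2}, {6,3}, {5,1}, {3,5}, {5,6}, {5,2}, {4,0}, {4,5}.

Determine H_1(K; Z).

We work with the vertex ordering 0 < 1 < 2 < 3 < 4 < 5 < 6. The simplices of K, each written with vertices in increasing order, are:

  0-simplices (7): [0], [1], [2], [3], [4], [5], [6]
  1-simplices (9): [0,4], [0,5], [1,2], [1,5], [2,5], [3,5], [3,6], [4,5], [5,6]

Hence C_0 ≅ Z^7, C_1 ≅ Z^9.

The boundary map ∂_1: C_1 → C_0 is given by ∂[p,q] = [q] − [p]. For instance
  ∂[5,6] = [6] − [5].
The 7×9 boundary matrix has rank 6 and Smith normal form diag(1,1,1,1,1,1).

Reading off H_k = ker ∂_k / im ∂_{k+1}:

  H_1: rank ker ∂_1 − rank ∂_2 = (9 − 6) − 0 = 3, and there is no ∂_2, so H_1 ≅ Z^3.

(K is a triangulation of a wedge of 3 circles.)

H_1 ≅ Z^3.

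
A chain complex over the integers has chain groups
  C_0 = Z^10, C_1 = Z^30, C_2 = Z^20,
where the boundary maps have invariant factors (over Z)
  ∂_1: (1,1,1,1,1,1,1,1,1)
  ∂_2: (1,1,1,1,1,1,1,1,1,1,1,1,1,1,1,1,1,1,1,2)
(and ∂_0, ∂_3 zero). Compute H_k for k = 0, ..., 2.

H_0 ≅ Z,  H_1 ≅ Z ⊕ Z/2Z,  H_2 = 0.

H_0: b_0 = 10 − 0 − 9 = 1; torsion from ∂_1 factors > 1: none. So H_0 ≅ Z.
H_1: b_1 = 30 − 9 − 20 = 1; torsion from ∂_2 factors > 1: [2]. So H_1 ≅ Z ⊕ Z/2Z.
H_2: b_2 = 20 − 20 − 0 = 0; torsion from ∂_3 factors > 1: none. So H_2 ≅ 0.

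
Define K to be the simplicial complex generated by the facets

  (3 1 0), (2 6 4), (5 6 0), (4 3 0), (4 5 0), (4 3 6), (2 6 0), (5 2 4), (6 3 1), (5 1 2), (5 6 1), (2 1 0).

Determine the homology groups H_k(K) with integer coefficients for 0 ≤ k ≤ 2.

H_0 ≅ Z,  H_1 ≅ Z/2Z,  H_2 = 0.

Order the vertices as 0 < 1 < 2 < 3 < 4 < 5 < 6. Listing each simplex with vertices in this order, K has dimension 2 with simplices:

  0-simplices (7): [0], [1], [2], [3], [4], [5], [6]
  1-simplices (18): [0,1], [0,2], [0,3], [0,4], [0,5], [0,6], [1,2], [1,3], [1,5], [1,6], [2,4], [2,5], [2,6], [3,4], [3,6], [4,5], [4,6], [5,6]
  2-simplices (12): [0,1,2], [0,1,3], [0,2,6], [0,3,4], [0,4,5], [0,5,6], [1,2,5], [1,3,6], [1,5,6], [2,4,5], [2,4,6], [3,4,6]

so the chain groups are C_0 ≅ Z^7, C_1 ≅ Z^18, C_2 ≅ Z^12.

∂_1: C_1 → C_0 sends each edge [p,q] (with p < q) to q − p.
The 7×18 boundary matrix has rank 6 and Smith normal form diag(1,1,1,1,1,1).

The boundary map ∂_2: C_2 → C_1 acts by ∂[p,q,r] = [q,r] − [p,r] + [p,q]. For instance
  ∂[0,5,6] = [5,6] − [0,6] + [0,5],
  ∂[2,4,5] = [4,5] − [2,5] + [2,4].
The 18×12 boundary matrix has rank 12 and Smith normal form diag(1,1,1,1,1,1,1,1,1,1,1,2).

Computing H_k = (kernel of ∂_k) / (image of ∂_{k+1}):

  H_0: rank C_0 − rank ∂_1 = 7 − 6 = 1, and the invariant factors of ∂_1 are all 1, so H_0 ≅ Z.
  H_1: rank ker ∂_1 − rank ∂_2 = (18 − 6) − 12 = 0, and ∂_2 has invariant factor 2 > 1, so H_1 ≅ Z/2Z.
  H_2: rank ker ∂_2 − rank ∂_3 = (12 − 12) − 0 = 0, and there is no ∂_3, so H_2 ≅ 0.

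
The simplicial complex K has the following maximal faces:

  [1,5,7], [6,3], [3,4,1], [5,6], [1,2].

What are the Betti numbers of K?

b_0 = 1, b_1 = 1, b_2 = 0.

Fix the vertex order 1 < 2 < 3 < 4 < 5 < 6 < 7 and write every simplex with vertices in increasing order. Then dim K = 2 and the simplices of K are:

  0-simplices (7): [1], [2], [3], [4], [5], [6], [7]
  1-simplices (9): [1,2], [1,3], [1,4], [1,5], [1,7], [3,4], [3,6], [5,6], [5,7]
  2-simplices (2): [1,3,4], [1,5,7]

Hence C_0 ≅ Z^7, C_1 ≅ Z^9, C_2 ≅ Z^2.

Boundary ∂_1: C_1 → C_0 is given by ∂[p,q] = [q] − [p]. For instance
  ∂[1,2] = [2] − [1].
This gives a 7×9 integer matrix of rank 6; reducing to Smith normal form yields diagonal entries (1,1,1,1,1,1).

The boundary map ∂_2: C_2 → C_1 acts by ∂[p,q,r] = [q,r] − [p,r] + [p,q]. For instance
  ∂[1,3,4] = [3,4] − [1,4] + [1,3],
  ∂[1,5,7] = [5,7] − [1,7] + [1,5].
The 9×2 boundary matrix has rank 2 and Smith normal form diag(1,1).

Now H_k = ker ∂_k / im ∂_{k+1}, so:

  H_0: rank C_0 − rank ∂_1 = 7 − 6 = 1, and the invariant factors of ∂_1 are all 1, so H_0 = Z.
  H_1: rank ker ∂_1 − rank ∂_2 = (9 − 6) − 2 = 1, and the invariant factors of ∂_2 are all 1, so H_1 = Z.
  H_2: rank ker ∂_2 − rank ∂_3 = (2 − 2) − 0 = 0, and there is no ∂_3, so H_2 = 0.

As a check, the Euler characteristic is 7 − 9 + 2 = 0, which agrees with 1 − 1 + 0 = 0.

Hence the Betti numbers are b_0 = 1, b_1 = 1, b_2 = 0.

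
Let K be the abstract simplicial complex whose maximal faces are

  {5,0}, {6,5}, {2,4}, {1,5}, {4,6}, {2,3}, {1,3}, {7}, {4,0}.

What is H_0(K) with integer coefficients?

H_0 = Z^2.

Fix the vertex order 0 < 1 < 2 < 3 < 4 < 5 < 6 < 7 and write every simplex with vertices in increasing order. Then dim K = 1 and the simplices of K are:

  0-simplices (8): [0], [1], [2], [3], [4], [5], [6], [7]
  1-simplices (8): [0,4], [0,5], [1,3], [1,5], [2,3], [2,4], [4,6], [5,6]

giving chain groups C_0 ≅ Z^8, C_1 ≅ Z^8.

Boundary ∂_1: C_1 → C_0 is given by ∂[p,q] = [q] − [p].
This gives a 8×8 integer matrix of rank 6; reducing to Smith normal form yields diagonal entries (1,1,1,1,1,1).

Computing H_k = (kernel of ∂_k) / (image of ∂_{k+1}):

  H_0: rank C_0 − rank ∂_1 = 8 − 6 = 2, and the invariant factors of ∂_1 are all 1, so H_0 ≅ Z^2.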